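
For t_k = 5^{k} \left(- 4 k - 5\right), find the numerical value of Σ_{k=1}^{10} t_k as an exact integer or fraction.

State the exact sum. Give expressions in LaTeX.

Step 1: r(k) = 5*(4*k + 9)/(4*k + 5).
Take A(k)=5, B(k)=1, C(k)=k + 5/4.
f must satisfy (5)·f(k+1) − (1)·f(k) = k + 5/4.
d = 1 from the (0,0,1) case.
Solve for f: f(k) = k/4 (degree 1 ≤ 1).
So s_k = (B(k−1)f/C)·t_k = (k/(4*k + 5))·t_k = -5**k*k.
Check: Δs_k = 5**k*(-4*k - 5). ✓
Evaluate s at k=11 and k=1: -537109375 and -5; difference -537109370.

Σ = -537109370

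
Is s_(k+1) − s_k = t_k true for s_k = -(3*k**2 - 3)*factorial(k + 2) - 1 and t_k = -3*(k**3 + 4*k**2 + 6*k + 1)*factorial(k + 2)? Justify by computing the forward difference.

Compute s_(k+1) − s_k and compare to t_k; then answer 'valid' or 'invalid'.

valid; difference matches t_k

s_(k+1) = -(3*(k + 1)**2 - 3)*factorial(k + 3) - 1
s_(k+1) − s_k = -3*(k**3 + 4*k**2 + 6*k + 1)*factorial(k + 2)
(s_(k+1) − s_k) − t_k = 0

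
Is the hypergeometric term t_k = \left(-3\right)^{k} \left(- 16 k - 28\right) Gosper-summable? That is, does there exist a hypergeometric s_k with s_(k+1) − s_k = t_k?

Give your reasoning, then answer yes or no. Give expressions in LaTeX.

Ratio r(k) = 3*(-4*k - 11)/(4*k + 7).
A = -3, B = 1, C = k + 7/4.
Set up (-3)·f(k+1) − (1)·f(k) − (k + 7/4) = 0.
Bound: deg f ≤ 1.
Solving with deg f ≤ 1: f(k) = -(k + 1)/4.
Certificate R = B(k−1)f/C = -(k + 1)/(4*k + 7) gives s_k = 4*(-3)**k*(k + 1).
Check: Δs_k = (-3)**k*(-16*k - 28). ✓

Yes. s_k = 4 \left(-3\right)^{k} \left(k + 1\right).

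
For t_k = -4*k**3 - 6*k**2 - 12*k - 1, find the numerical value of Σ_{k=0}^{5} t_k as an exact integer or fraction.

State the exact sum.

Σ = -1416

Ratio r(k) = (4*k**3 + 18*k**2 + 36*k + 23)/(4*k**3 + 6*k**2 + 12*k + 1).
So A=1 and B=1, with C=k**3 + 3*k**2/2 + 3*k + 1/4.
Need (1)·f(k+1) − (1)·f(k) = k**3 + 3*k**2/2 + 3*k + 1/4.
From deg A=0, deg B=0, deg C=3: d=4.
Solving with deg f ≤ 4: f(k) = k*(k**3 + 4*k - 4)/4.
Then R = B(k−1)f/C = k*(k**3 + 4*k - 4)/(4*k**3 + 6*k**2 + 12*k + 1), so s_k = R(k)·t_k = k*(-k**3 - 4*k + 4).
Verify: -4*k**3 - 6*k**2 - 12*k - 1 matches t_k.
Σ_(k=0)^(5) t_k = s_(6) − s_(0) = -1416 − (0) = -1416.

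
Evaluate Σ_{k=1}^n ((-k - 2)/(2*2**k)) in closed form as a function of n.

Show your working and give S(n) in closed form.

t_(k+1)/t_k = (k + 3)/(2*(k + 2)).
Factor: A=1/2; B=1; C=k + 2.
Need (1/2)·f(k+1) − (1)·f(k) = k + 2.
deg f ≤ 1 (via 0,0,1).
Solving with deg f ≤ 1: f(k) = -2*(k + 3).
Certificate R = B(k−1)f/C = -2*(k + 3)/(k + 2) gives s_k = (k + 3)/2**k.
s_(k+1) − s_k = (-k - 2)/(2*2**k) = t_k.
Evaluate: s_(n+1) = 2**(-n - 1)*(n + 4); subtract s_(1) = 2 ⇒ S(n) = 2**(-n - 1)*(-2**(n + 2) + n + 4).

S(n) = 2**(-n - 1)*(-2**(n + 2) + n + 4)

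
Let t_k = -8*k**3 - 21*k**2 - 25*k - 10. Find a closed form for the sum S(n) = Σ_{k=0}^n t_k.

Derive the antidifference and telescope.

Ratio r(k) = (8*k**3 + 45*k**2 + 91*k + 64)/(8*k**3 + 21*k**2 + 25*k + 10).
So A=1 and B=1, with C=k**3 + 21*k**2/8 + 25*k/8 + 5/4.
f must satisfy (1)·f(k+1) − (1)·f(k) = k**3 + 21*k**2/8 + 25*k/8 + 5/4.
d = 4 from the (0,0,3) case.
Solving with deg f ≤ 4: f(k) = k*(2*k**3 + 3*k**2 + 4*k + 1)/8.
Certificate R = B(k−1)f/C = k*(2*k**3 + 3*k**2 + 4*k + 1)/(8*k**3 + 21*k**2 + 25*k + 10) gives s_k = k*(-2*k**3 - 3*k**2 - 4*k - 1).
s_(k+1) − s_k = -8*k**3 - 21*k**2 - 25*k - 10 = t_k.
Σ_(k=0)^n t_k = s_(n+1) − s_(0) = (-2*n**4 - 11*n**3 - 25*n**2 - 26*n - 10) − (0), i.e. -2*n**4 - 11*n**3 - 25*n**2 - 26*n - 10.

S(n) = -2*n**4 - 11*n**3 - 25*n**2 - 26*n - 10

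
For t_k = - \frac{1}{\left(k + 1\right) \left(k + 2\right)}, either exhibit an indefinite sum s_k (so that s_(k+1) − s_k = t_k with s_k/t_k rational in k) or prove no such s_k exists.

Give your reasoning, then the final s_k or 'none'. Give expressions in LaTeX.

s_k = - \frac{k}{k + 1}

r(k) = (k + 1)/(k + 3) after simplifying.
Gosper form: A/B · C(k+1)/C(k) with A=k + 1, B=k + 3, C=1.
Solve (k + 1)·f(k+1) − (k + 2)·f(k) = 1.
d = 1 from the (1,1,0) case.
Coefficient equations give f(k) = k.
Then R = B(k−1)f/C = k*(k + 2), so s_k = R(k)·t_k = -k/(k + 1).
Verify: -1/(k**2 + 3*k + 2) matches t_k.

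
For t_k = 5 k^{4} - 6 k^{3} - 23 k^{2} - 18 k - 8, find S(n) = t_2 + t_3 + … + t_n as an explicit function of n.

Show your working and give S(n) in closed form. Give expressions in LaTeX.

S(n) = n^{5} + n^{4} - 9 n^{3} - 22 n^{2} - 21 n + 50

Ratio r(k) = (5*k**4 + 14*k**3 - 11*k**2 - 62*k - 50)/(5*k**4 - 6*k**3 - 23*k**2 - 18*k - 8).
Gosper form: A/B · C(k+1)/C(k) with A=1, B=1, C=k**4 - 6*k**3/5 - 23*k**2/5 - 18*k/5 - 8/5.
Need (1)·f(k+1) − (1)·f(k) = k**4 - 6*k**3/5 - 23*k**2/5 - 18*k/5 - 8/5.
Degrees (0,0,4) ⇒ d ≤ 5.
Coefficient equations give f(k) = k*(k**4 - 4*k**3 - 3*k**2 + k - 3)/5.
Certificate R = B(k−1)f/C = k*(k**4 - 4*k**3 - 3*k**2 + k - 3)/(5*k**4 - 6*k**3 - 23*k**2 - 18*k - 8) gives s_k = k*(k**4 - 4*k**3 - 3*k**2 + k - 3).
Verify: 5*k**4 - 6*k**3 - 23*k**2 - 18*k - 8 matches t_k.
s_(n+1) = n**5 + n**4 - 9*n**3 - 22*n**2 - 21*n - 8 and s_(2) = -58, so S(n) = n**5 + n**4 - 9*n**3 - 22*n**2 - 21*n + 50.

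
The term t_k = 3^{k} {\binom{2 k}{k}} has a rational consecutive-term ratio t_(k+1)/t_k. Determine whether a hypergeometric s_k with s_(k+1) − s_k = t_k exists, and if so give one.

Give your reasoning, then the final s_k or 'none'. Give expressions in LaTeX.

Ratio r(k) = 6*(2*k + 1)/(k + 1).
A = 12*k + 6, B = k + 1, C = 1.
Solve (12*k + 6)·f(k+1) − (k)·f(k) = 1.
Bound: deg f ≤ -1.
deg f ≤ -1 is impossible — no certificate.

no hypergeometric antidifference exists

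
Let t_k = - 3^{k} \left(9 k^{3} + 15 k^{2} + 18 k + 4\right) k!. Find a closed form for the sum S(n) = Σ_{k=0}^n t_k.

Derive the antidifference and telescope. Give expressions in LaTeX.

t_(k+1)/t_k = 3*(9*k**4 + 51*k**3 + 117*k**2 + 121*k + 46)/(9*k**3 + 15*k**2 + 18*k + 4).
Normal form (A,B,C) = (3*k + 3, 1, k**3 + 5*k**2/3 + 2*k + 4/9).
Key eq: (3*k + 3)·f(k+1) = (1)·f(k) + (k**3 + 5*k**2/3 + 2*k + 4/9).
deg f ≤ 2 (via 1,0,3).
Solve for f: f(k) = (3*k**2 - 3*k + 2)/9 (degree 2 ≤ 2).
Then R = B(k−1)f/C = (3*k**2 - 3*k + 2)/(9*k**3 + 15*k**2 + 18*k + 4), so s_k = R(k)·t_k = -3**k*(3*k**2 - 3*k + 2)*factorial(k).
s_(k+1) − s_k = -3**k*(9*k**3 + 15*k**2 + 18*k + 4)*factorial(k) = t_k.
Evaluate: s_(n+1) = -3**(n + 1)*(3*n**2 + 3*n + 2)*factorial(n + 1); subtract s_(0) = -2 ⇒ S(n) = -9*3**n*n**3*factorial(n) - 18*3**n*n**2*factorial(n) - 15*3**n*n*factorial(n) - 6*3**n*factorial(n) + 2.

S(n) = - 9 \cdot 3^{n} n^{3} n! - 18 \cdot 3^{n} n^{2} n! - 15 \cdot 3^{n} n n! - 6 \cdot 3^{n} n! + 2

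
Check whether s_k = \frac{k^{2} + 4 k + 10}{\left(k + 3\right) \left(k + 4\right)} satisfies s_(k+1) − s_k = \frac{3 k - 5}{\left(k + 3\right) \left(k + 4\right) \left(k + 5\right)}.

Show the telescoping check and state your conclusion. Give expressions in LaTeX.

s_(k+1) = (4*k + (k + 1)**2 + 14)/((k + 4)*(k + 5))
s_(k+1) − s_k = (3*k - 5)/(k**3 + 12*k**2 + 47*k + 60)
(s_(k+1) − s_k) − t_k = 0

valid (s_(k+1) − s_k reduces to t_k)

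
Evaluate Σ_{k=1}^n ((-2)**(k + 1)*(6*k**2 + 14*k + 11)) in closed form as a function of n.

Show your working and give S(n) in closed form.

S(n) = -8*(-2)**n*n**2 - 24*(-2)**n*n - 20*(-2)**n + 20

t_(k+1)/t_k = 2*(-6*k**2 - 26*k - 31)/(6*k**2 + 14*k + 11).
Normal form (A,B,C) = (-2, 1, k**2 + 7*k/3 + 11/6).
Need (-2)·f(k+1) − (1)·f(k) = k**2 + 7*k/3 + 11/6.
Degrees (0,0,2) ⇒ d ≤ 2.
Match coefficients ⇒ f(k) = -(2*k**2 + 2*k + 1)/6.
Get s_k = R·t_k = 2*(-2)**k*(2*k**2 + 2*k + 1) with R(k) = B(k−1)f(k)/C(k) = -(2*k**2 + 2*k + 1)/(6*k**2 + 14*k + 11).
Verify: (-2)**(k + 1)*(6*k**2 + 14*k + 11) matches t_k.
Telescope: S(n) = s_(n+1) − s_(1) = (-2)**(n + 2)*(-2*n**2 - 6*n - 5) − (-20) = -8*(-2)**n*n**2 - 24*(-2)**n*n - 20*(-2)**n + 20.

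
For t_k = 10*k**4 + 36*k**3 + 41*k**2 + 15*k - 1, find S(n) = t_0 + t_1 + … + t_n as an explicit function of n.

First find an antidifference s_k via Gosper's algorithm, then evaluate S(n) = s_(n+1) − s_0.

t_(k+1)/t_k = (10*k**4 + 76*k**3 + 209*k**2 + 245*k + 101)/(10*k**4 + 36*k**3 + 41*k**2 + 15*k - 1).
A = 1, B = 1, C = k**4 + 18*k**3/5 + 41*k**2/10 + 3*k/2 - 1/10.
Set up (1)·f(k+1) − (1)·f(k) − (k**4 + 18*k**3/5 + 41*k**2/10 + 3*k/2 - 1/10) = 0.
d = 5 from the (0,0,4) case.
Coefficient equations give f(k) = k*(2*k**4 + 4*k**3 - k**2 - 4*k - 2)/10.
R(k) = B(k−1)·f(k)/C(k) = k*(2*k**4 + 4*k**3 - k**2 - 4*k - 2)/(10*k**4 + 36*k**3 + 41*k**2 + 15*k - 1); s_k = R·t_k = k*(2*k**4 + 4*k**3 - k**2 - 4*k - 2).
Verify: 10*k**4 + 36*k**3 + 41*k**2 + 15*k - 1 matches t_k.
Σ_(k=0)^n t_k = s_(n+1) − s_(0) = (2*n**5 + 14*n**4 + 35*n**3 + 37*n**2 + 13*n - 1) − (0), i.e. 2*n**5 + 14*n**4 + 35*n**3 + 37*n**2 + 13*n - 1.

S(n) = 2*n**5 + 14*n**4 + 35*n**3 + 37*n**2 + 13*n - 1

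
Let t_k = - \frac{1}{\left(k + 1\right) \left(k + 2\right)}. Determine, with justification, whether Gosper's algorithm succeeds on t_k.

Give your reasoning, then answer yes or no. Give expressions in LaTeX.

t_(k+1)/t_k = (k + 1)/(k + 3).
Normal form (A,B,C) = (k + 1, k + 3, 1).
Solve (k + 1)·f(k+1) − (k + 2)·f(k) = 1.
Bound: deg f ≤ 1.
A polynomial solution: f(k) = k.
R(k) = B(k−1)·f(k)/C(k) = k*(k + 2); s_k = R·t_k = -k/(k + 1).
Verify: -1/(k**2 + 3*k + 2) matches t_k.

Yes. s_k = - \frac{k}{k + 1}.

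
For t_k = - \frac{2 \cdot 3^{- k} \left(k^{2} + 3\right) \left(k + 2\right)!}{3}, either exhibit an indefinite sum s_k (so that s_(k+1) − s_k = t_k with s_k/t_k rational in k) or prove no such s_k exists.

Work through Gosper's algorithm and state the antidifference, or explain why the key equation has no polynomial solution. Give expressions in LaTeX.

The ratio is (k + 3)*((k + 1)**2 + 3)/(3*(k**2 + 3)).
Take A(k)=k/3 + 1, B(k)=1, C(k)=k**2 + 3.
Solve (k/3 + 1)·f(k+1) − (1)·f(k) = k**2 + 3.
Degrees (1,0,2) ⇒ d ≤ 1.
Solve for f: f(k) = 3*(k - 1) (degree 1 ≤ 1).
So s_k = (B(k−1)f/C)·t_k = (3*(k - 1)/(k**2 + 3))·t_k = -2*(k - 1)*factorial(k + 2)/3**k.
Check: Δs_k = -2*(k**2 + 3)*factorial(k + 2)/(3*3**k). ✓

s_k = - 2 \cdot 3^{- k} \left(k - 1\right) \left(k + 2\right)!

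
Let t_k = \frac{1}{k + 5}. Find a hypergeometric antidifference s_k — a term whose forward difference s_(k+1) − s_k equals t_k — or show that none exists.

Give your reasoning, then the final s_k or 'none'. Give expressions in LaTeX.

t_(k+1)/t_k = (k + 5)/(k + 6).
Normal form (A,B,C) = (k + 5, k + 6, 1).
Solve (k + 5)·f(k+1) − (k + 5)·f(k) = 1.
Bound: deg f ≤ 0.
Put f(k) = c0: A·f(k+1) − B(k−1)·f(k) − C = -1; need -1 = 0 — inconsistent ⇒ no f, not summable.

not Gosper-summable; s_k does not exist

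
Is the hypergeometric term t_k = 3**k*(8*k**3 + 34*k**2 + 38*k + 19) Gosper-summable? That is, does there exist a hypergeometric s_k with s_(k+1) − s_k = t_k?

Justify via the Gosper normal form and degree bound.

Yes. s_k = 3**k*(4*k**3 - k**2 + 4*k - 1).

Step 1: r(k) = 3*(8*k**3 + 58*k**2 + 130*k + 99)/(8*k**3 + 34*k**2 + 38*k + 19).
Normal form (A,B,C) = (3, 1, k**3 + 17*k**2/4 + 19*k/4 + 19/8).
Set up (3)·f(k+1) − (1)·f(k) − (k**3 + 17*k**2/4 + 19*k/4 + 19/8) = 0.
deg f ≤ 3 (via 0,0,3).
Solve for f: f(k) = (4*k - 1)*(k**2 + 1)/8 (degree 3 ≤ 3).
R(k) = B(k−1)·f(k)/C(k) = (4*k - 1)*(k**2 + 1)/(8*k**3 + 34*k**2 + 38*k + 19); s_k = R·t_k = 3**k*(4*k**3 - k**2 + 4*k - 1).
Verify: 3**k*(8*k**3 + 34*k**2 + 38*k + 19) matches t_k.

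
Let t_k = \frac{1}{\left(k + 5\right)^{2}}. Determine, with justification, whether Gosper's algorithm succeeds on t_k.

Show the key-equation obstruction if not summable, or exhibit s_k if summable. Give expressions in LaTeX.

No — t_k has no hypergeometric antidifference.

The ratio is (k + 5)**2/(k + 6)**2.
Gosper form: A/B · C(k+1)/C(k) with A=k**2 + 10*k + 25, B=k**2 + 12*k + 36, C=1.
Key eq: (k**2 + 10*k + 25)·f(k+1) = (k**2 + 10*k + 25)·f(k) + (1).
deg f ≤ 0 (via 2,2,0).
Put f(k) = c0: A·f(k+1) − B(k−1)·f(k) − C = -1; need -1 = 0 — inconsistent ⇒ no f, not summable.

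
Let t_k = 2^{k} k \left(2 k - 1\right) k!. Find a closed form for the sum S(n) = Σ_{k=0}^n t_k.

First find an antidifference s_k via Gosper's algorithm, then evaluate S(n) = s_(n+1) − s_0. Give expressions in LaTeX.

S(n) = 2 \cdot 2^{n} n^{2} n! - 2 \cdot 2^{n} n! + 2

Ratio r(k) = (k + 1)**2*(4*k + 2)/(k*(2*k - 1)).
So A=2*k + 2 and B=1, with C=k**2 - k/2.
Solve (2*k + 2)·f(k+1) − (1)·f(k) = k**2 - k/2.
From deg A=1, deg B=0, deg C=2: d=1.
A polynomial solution: f(k) = (k - 2)/2.
Then R = B(k−1)f/C = (k - 2)/(k*(2*k - 1)), so s_k = R(k)·t_k = 2**k*(k - 2)*factorial(k).
Verify: 2**k*k*(2*k - 1)*factorial(k) matches t_k.
Telescope: S(n) = s_(n+1) − s_(0) = 2**(n + 1)*(n - 1)*factorial(n + 1) − (-2) = 2*2**n*n**2*factorial(n) - 2*2**n*factorial(n) + 2.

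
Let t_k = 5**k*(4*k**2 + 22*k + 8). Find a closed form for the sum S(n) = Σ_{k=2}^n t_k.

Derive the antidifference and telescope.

S(n) = 5*5**n*n**2 + 25*5**n*n + 5*5**n - 175

Step 1: r(k) = 5*(2*k**2 + 15*k + 17)/(2*k**2 + 11*k + 4).
A = 5, B = 1, C = k**2 + 11*k/2 + 2.
Set up (5)·f(k+1) − (1)·f(k) − (k**2 + 11*k/2 + 2) = 0.
Degrees (0,0,2) ⇒ d ≤ 2.
Solving with deg f ≤ 2: f(k) = (k**2 + 3*k - 3)/4.
Then R = B(k−1)f/C = (k**2 + 3*k - 3)/(2*(2*k**2 + 11*k + 4)), so s_k = R(k)·t_k = 5**k*(k**2 + 3*k - 3).
Verify: 5**k*(4*k**2 + 22*k + 8) matches t_k.
Evaluate: s_(n+1) = 5**(n + 1)*(n**2 + 5*n + 1); subtract s_(2) = 175 ⇒ S(n) = 5*5**n*n**2 + 25*5**n*n + 5*5**n - 175.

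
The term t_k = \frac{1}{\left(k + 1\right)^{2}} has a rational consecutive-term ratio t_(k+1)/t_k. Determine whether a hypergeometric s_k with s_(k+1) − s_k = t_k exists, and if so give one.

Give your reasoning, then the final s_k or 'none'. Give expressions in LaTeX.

The ratio is (k + 1)**2/(k + 2)**2.
Gosper form: A/B · C(k+1)/C(k) with A=k**2 + 2*k + 1, B=k**2 + 4*k + 4, C=1.
f must satisfy (k**2 + 2*k + 1)·f(k+1) − (k**2 + 2*k + 1)·f(k) = 1.
From deg A=2, deg B=2, deg C=0: d=0.
f = c0 ⇒ A·f(k+1) − B(k−1)·f(k) − C = -1. The system {-1 = 0} is inconsistent; no antidifference.

none — t_k is not Gosper-summable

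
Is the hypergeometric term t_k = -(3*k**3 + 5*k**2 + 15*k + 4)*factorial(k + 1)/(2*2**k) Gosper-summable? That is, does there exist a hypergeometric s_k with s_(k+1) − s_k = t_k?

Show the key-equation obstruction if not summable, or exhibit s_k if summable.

Yes. s_k = -(3*k**2 - k + 1)*factorial(k + 1)/2**k.

The ratio is (3*k**4 + 20*k**3 + 62*k**2 + 95*k + 54)/(2*(3*k**3 + 5*k**2 + 15*k + 4)).
So A=k/2 + 1 and B=1, with C=k**3 + 5*k**2/3 + 5*k + 4/3.
Need (k/2 + 1)·f(k+1) − (1)·f(k) = k**3 + 5*k**2/3 + 5*k + 4/3.
deg f ≤ 2 (via 1,0,3).
Solve for f: f(k) = 2*(3*k**2 - k + 1)/3 (degree 2 ≤ 2).
Certificate R = B(k−1)f/C = 2*(3*k**2 - k + 1)/(3*k**3 + 5*k**2 + 15*k + 4) gives s_k = -(3*k**2 - k + 1)*factorial(k + 1)/2**k.
s_(k+1) − s_k = -(3*k**3 + 5*k**2 + 15*k + 4)*factorial(k + 1)/(2*2**k) = t_k.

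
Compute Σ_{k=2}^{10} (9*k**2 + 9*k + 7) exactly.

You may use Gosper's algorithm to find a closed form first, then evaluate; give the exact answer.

Σ = 4005

Step 1: r(k) = (9*k**2 + 27*k + 25)/(9*k**2 + 9*k + 7).
So A=1 and B=1, with C=k**2 + k + 7/9.
Set up (1)·f(k+1) − (1)·f(k) − (k**2 + k + 7/9) = 0.
deg f ≤ 3 (via 0,0,2).
Solve for f: f(k) = k*(3*k**2 + 4)/9 (degree 3 ≤ 3).
R(k) = B(k−1)·f(k)/C(k) = k*(3*k**2 + 4)/(9*k**2 + 9*k + 7); s_k = R·t_k = k*(3*k**2 + 4).
Δs = 9*k**2 + 9*k + 7, as required.
Σ_(k=2)^(10) t_k = s_(11) − s_(2) = 4037 − (32) = 4005.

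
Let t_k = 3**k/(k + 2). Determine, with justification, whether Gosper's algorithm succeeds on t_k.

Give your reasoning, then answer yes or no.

No — negative degree bound, so no certificate f.

Compute t_(k+1)/t_k: get 3*(k + 2)/(k + 3).
So A=3*k + 6 and B=k + 3, with C=1.
f must satisfy (3*k + 6)·f(k+1) − (k + 2)·f(k) = 1.
Degrees (1,1,0) ⇒ d ≤ -1.
d = -1 < 0 ⇒ no nonzero polynomial f; not summable.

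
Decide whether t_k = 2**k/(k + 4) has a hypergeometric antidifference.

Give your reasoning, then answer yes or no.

No — negative degree bound, so no certificate f.

r(k) = 2*(k + 4)/(k + 5) after simplifying.
Gosper form: A/B · C(k+1)/C(k) with A=2*k + 8, B=k + 5, C=1.
Set up (2*k + 8)·f(k+1) − (k + 4)·f(k) − (1) = 0.
deg f ≤ -1 (via 1,1,0).
deg f ≤ -1 is impossible — no certificate.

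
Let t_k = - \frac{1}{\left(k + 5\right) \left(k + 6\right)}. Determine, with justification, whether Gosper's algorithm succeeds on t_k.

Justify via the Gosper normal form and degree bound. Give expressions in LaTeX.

r(k) = (k + 5)/(k + 7) after simplifying.
Gosper form: A/B · C(k+1)/C(k) with A=k + 5, B=k + 7, C=1.
Solve (k + 5)·f(k+1) − (k + 6)·f(k) = 1.
d = 1 from the (1,1,0) case.
Solving with deg f ≤ 1: f(k) = k/5.
So s_k = (B(k−1)f/C)·t_k = (k*(k + 6)/5)·t_k = -k/(5*k + 25).
Check: Δs_k = -1/(k**2 + 11*k + 30). ✓

Yes. s_k = - \frac{k}{5 k + 25}.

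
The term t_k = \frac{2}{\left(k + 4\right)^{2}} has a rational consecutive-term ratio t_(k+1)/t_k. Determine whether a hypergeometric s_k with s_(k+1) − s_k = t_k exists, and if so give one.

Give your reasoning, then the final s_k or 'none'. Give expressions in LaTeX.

r(k) = (k + 4)**2/(k + 5)**2 after simplifying.
Take A(k)=k**2 + 8*k + 16, B(k)=k**2 + 10*k + 25, C(k)=1.
Solve (k**2 + 8*k + 16)·f(k+1) − (k**2 + 8*k + 16)·f(k) = 1.
d = 0 from the (2,2,0) case.
f = c0 ⇒ A·f(k+1) − B(k−1)·f(k) − C = -1. The system {-1 = 0} is inconsistent; no antidifference.

none — t_k is not Gosper-summable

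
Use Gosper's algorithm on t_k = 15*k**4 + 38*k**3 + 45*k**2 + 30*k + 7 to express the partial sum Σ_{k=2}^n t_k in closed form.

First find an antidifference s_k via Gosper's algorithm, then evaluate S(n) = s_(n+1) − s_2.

The ratio is (15*k**4 + 98*k**3 + 249*k**2 + 294*k + 135)/(15*k**4 + 38*k**3 + 45*k**2 + 30*k + 7).
Take A(k)=1, B(k)=1, C(k)=k**4 + 38*k**3/15 + 3*k**2 + 2*k + 7/15.
Need (1)·f(k+1) − (1)·f(k) = k**4 + 38*k**3/15 + 3*k**2 + 2*k + 7/15.
From deg A=0, deg B=0, deg C=4: d=5.
Coefficient equations give f(k) = k*(3*k**4 + 2*k**3 + k**2 + 2*k - 1)/15.
So s_k = (B(k−1)f/C)·t_k = (k*(3*k**4 + 2*k**3 + k**2 + 2*k - 1)/((k**2 + k + 1)*(15*k**2 + 23*k + 7)))·t_k = k*(3*k**4 + 2*k**3 + k**2 + 2*k - 1).
Δs = 15*k**4 + 38*k**3 + 45*k**2 + 30*k + 7, as required.
Telescope: S(n) = s_(n+1) − s_(2) = 3*n**5 + 17*n**4 + 39*n**3 + 47*n**2 + 29*n + 7 − (142) = 3*n**5 + 17*n**4 + 39*n**3 + 47*n**2 + 29*n - 135.

S(n) = 3*n**5 + 17*n**4 + 39*n**3 + 47*n**2 + 29*n - 135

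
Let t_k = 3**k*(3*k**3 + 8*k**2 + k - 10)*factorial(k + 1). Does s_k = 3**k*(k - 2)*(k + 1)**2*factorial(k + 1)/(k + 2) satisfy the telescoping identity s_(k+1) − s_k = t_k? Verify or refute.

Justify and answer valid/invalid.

s_(k+1) = 3**(k + 1)*(k - 1)*(k + 2)**2*factorial(k + 2)/(k + 3)
s_(k+1) − s_k = 3**k*(3*k**5 + 20*k**4 + 45*k**3 + 27*k**2 - 37*k - 42)*factorial(k + 1)/((k + 2)*(k + 3))
(s_(k+1) − s_k) − t_k = -3**k*(3*k**4 + 14*k**3 + 16*k**2 - 7*k - 18)*factorial(k + 1)/((k + 2)*(k + 3))

Invalid: residual -3**k*(3*k**4 + 14*k**3 + 16*k**2 - 7*k - 18)*factorial(k + 1)/((k + 2)*(k + 3)) ≠ 0.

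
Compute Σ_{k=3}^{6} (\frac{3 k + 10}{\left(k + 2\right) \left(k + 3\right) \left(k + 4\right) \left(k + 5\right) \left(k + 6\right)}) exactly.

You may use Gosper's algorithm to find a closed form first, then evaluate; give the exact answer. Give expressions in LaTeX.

t_(k+1)/t_k = (k + 2)*(3*k + 13)/((k + 7)*(3*k + 10)).
Take A(k)=k + 2, B(k)=k + 7, C(k)=k + 10/3.
Solve (k + 2)·f(k+1) − (k + 6)·f(k) = k + 10/3.
Degrees (1,1,1) ⇒ d ≤ 4.
Solve for f: f(k) = k*(k + 3)*(k**2 + 11*k + 38)/120 (degree 4 ≤ 4).
So s_k = (B(k−1)f/C)·t_k = (k*(k + 3)*(k + 6)*(k**2 + 11*k + 38)/(40*(3*k + 10)))·t_k = k*(k**2 + 11*k + 38)/(40*(k**3 + 11*k**2 + 38*k + 40)).
Check: Δs_k = (3*k + 10)/(k**5 + 20*k**4 + 155*k**3 + 580*k**2 + 1044*k + 720). ✓
Telescoping: Σ = s_(7) − s_(3) = 287/11880 − (3/140) = 227/83160.

Σ = 227/83160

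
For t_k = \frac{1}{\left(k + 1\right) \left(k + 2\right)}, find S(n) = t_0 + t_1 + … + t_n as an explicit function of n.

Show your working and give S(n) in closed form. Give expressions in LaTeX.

Ratio r(k) = (k + 1)/(k + 3).
So A=k + 1 and B=k + 3, with C=1.
Solve (k + 1)·f(k+1) − (k + 2)·f(k) = 1.
d = 1 from the (1,1,0) case.
Solving with deg f ≤ 1: f(k) = k.
Then R = B(k−1)f/C = k*(k + 2), so s_k = R(k)·t_k = k/(k + 1).
Check: Δs_k = 1/(k**2 + 3*k + 2). ✓
Evaluate: s_(n+1) = (n + 1)/(n + 2); subtract s_(0) = 0 ⇒ S(n) = (n + 1)/(n + 2).

S(n) = \frac{n + 1}{n + 2}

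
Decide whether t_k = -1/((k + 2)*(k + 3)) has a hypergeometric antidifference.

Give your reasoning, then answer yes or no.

Step 1: r(k) = (k + 2)/(k + 4).
Gosper form: A/B · C(k+1)/C(k) with A=k + 2, B=k + 4, C=1.
Set up (k + 2)·f(k+1) − (k + 3)·f(k) − (1) = 0.
From deg A=1, deg B=1, deg C=0: d=1.
Solving with deg f ≤ 1: f(k) = k/2.
Certificate R = B(k−1)f/C = k*(k + 3)/2 gives s_k = -k/(2*k + 4).
Check: Δs_k = -1/(k**2 + 5*k + 6). ✓

Yes. s_k = -k/(2*k + 4).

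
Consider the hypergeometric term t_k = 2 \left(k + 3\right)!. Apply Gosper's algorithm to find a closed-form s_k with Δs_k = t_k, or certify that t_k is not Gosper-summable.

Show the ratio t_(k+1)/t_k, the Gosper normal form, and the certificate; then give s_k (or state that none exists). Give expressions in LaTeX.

r(k) = k + 4 after simplifying.
So A=k + 4 and B=1, with C=1.
Set up (k + 4)·f(k+1) − (1)·f(k) − (1) = 0.
d = -1 from the (1,0,0) case.
Bound -1 < 0, so the key equation has no polynomial solution.

none (Gosper's algorithm certifies no s_k)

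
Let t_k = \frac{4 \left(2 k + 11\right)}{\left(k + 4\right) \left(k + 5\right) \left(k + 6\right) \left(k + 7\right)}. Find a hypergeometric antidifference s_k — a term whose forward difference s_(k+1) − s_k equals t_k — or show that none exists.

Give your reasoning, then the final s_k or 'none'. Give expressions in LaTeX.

The ratio is (k + 4)*(2*k + 13)/((k + 8)*(2*k + 11)).
Factor: A=k + 4; B=k + 8; C=k + 11/2.
Set up (k + 4)·f(k+1) − (k + 7)·f(k) − (k + 11/2) = 0.
deg f ≤ 3 (via 1,1,1).
Solving with deg f ≤ 3: f(k) = k*(k + 5)*(k + 10)/48.
Then R = B(k−1)f/C = k*(k + 5)*(k + 7)*(k + 10)/(24*(2*k + 11)), so s_k = R(k)·t_k = k*(k + 10)/(6*(k**2 + 10*k + 24)).
Verify: 4*(2*k + 11)/(k**4 + 22*k**3 + 179*k**2 + 638*k + 840) matches t_k.

s_k = \frac{k \left(k + 10\right)}{6 \left(k^{2} + 10 k + 24\right)}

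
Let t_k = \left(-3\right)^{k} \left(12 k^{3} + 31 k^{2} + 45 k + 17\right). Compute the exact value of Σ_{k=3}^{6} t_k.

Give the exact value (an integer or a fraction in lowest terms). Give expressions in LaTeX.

Σ = 2398680

The ratio is 3*(-12*k**3 - 67*k**2 - 143*k - 105)/(12*k**3 + 31*k**2 + 45*k + 17).
So A=-3 and B=1, with C=k**3 + 31*k**2/12 + 15*k/4 + 17/12.
Solve (-3)·f(k+1) − (1)·f(k) = k**3 + 31*k**2/12 + 15*k/4 + 17/12.
From deg A=0, deg B=0, deg C=3: d=3.
A polynomial solution: f(k) = -(3*k**3 + k**2 + 3*k - 1)/12.
R(k) = B(k−1)·f(k)/C(k) = -(3*k**3 + k**2 + 3*k - 1)/(12*k**3 + 31*k**2 + 45*k + 17); s_k = R·t_k = (-3)**k*(-3*k**3 - k**2 - 3*k + 1).
Δs = (-3)**k*(12*k**3 + 31*k**2 + 45*k + 17), as required.
Σ_(k=3)^(6) t_k = s_(7) − s_(3) = 2401326 − (2646) = 2398680.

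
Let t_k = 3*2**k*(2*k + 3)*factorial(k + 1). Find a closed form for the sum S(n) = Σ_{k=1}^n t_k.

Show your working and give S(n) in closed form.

Compute t_(k+1)/t_k: get 2*(k + 2)*(2*k + 5)/(2*k + 3).
A = 2*k + 4, B = 1, C = k + 3/2.
f must satisfy (2*k + 4)·f(k+1) − (1)·f(k) = k + 3/2.
Bound: deg f ≤ 0.
Solving with deg f ≤ 0: f(k) = 1/2.
So s_k = (B(k−1)f/C)·t_k = (1/(2*k + 3))·t_k = 3*2**k*factorial(k + 1).
Check: Δs_k = 3*2**k*(2*k + 3)*factorial(k + 1). ✓
Evaluate: s_(n+1) = 6*2**n*factorial(n + 2); subtract s_(1) = 12 ⇒ S(n) = 6*2**n*factorial(n + 2) - 12.

S(n) = 6*2**n*factorial(n + 2) - 12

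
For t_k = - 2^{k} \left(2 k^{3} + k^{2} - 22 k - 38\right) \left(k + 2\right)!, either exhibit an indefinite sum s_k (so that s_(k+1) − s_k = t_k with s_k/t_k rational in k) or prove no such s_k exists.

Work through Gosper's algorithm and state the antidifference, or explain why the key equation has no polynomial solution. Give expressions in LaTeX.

t_(k+1)/t_k = 2*(2*k**4 + 13*k**3 + 7*k**2 - 99*k - 171)/(2*k**3 + k**2 - 22*k - 38).
Factor: A=2*k + 6; B=1; C=k**3 + k**2/2 - 11*k - 19.
Key eq: (2*k + 6)·f(k+1) = (1)·f(k) + (k**3 + k**2/2 - 11*k - 19).
Bound: deg f ≤ 2.
A polynomial solution: f(k) = (k**2 - 4*k - 4)/2.
Get s_k = R·t_k = 2**k*(-k**2 + 4*k + 4)*factorial(k + 2) with R(k) = B(k−1)f(k)/C(k) = (k**2 - 4*k - 4)/(2*k**3 + k**2 - 22*k - 38).
s_(k+1) − s_k = -2**k*(2*k**3 + k**2 - 22*k - 38)*factorial(k + 2) = t_k.

s_k = 2^{k} \left(- k^{2} + 4 k + 4\right) \left(k + 2\right)!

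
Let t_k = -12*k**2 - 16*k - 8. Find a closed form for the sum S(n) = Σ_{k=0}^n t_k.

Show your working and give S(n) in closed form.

r(k) = (3*k**2 + 10*k + 9)/(3*k**2 + 4*k + 2) after simplifying.
A = 1, B = 1, C = k**2 + 4*k/3 + 2/3.
Key eq: (1)·f(k+1) = (1)·f(k) + (k**2 + 4*k/3 + 2/3).
From deg A=0, deg B=0, deg C=2: d=3.
Solve for f: f(k) = k*(2*k**2 + k + 1)/6 (degree 3 ≤ 3).
Get s_k = R·t_k = 2*k*(-2*k**2 - k - 1) with R(k) = B(k−1)f(k)/C(k) = k*(2*k**2 + k + 1)/(2*(3*k**2 + 4*k + 2)).
Check: Δs_k = -12*k**2 - 16*k - 8. ✓
Telescope: S(n) = s_(n+1) − s_(0) = -4*n**3 - 14*n**2 - 18*n - 8 − (0) = -4*n**3 - 14*n**2 - 18*n - 8.

S(n) = -4*n**3 - 14*n**2 - 18*n - 8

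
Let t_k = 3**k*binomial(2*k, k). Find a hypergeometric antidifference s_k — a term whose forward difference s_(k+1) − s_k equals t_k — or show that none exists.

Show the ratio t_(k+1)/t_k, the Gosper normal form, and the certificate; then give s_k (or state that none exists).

none — t_k is not Gosper-summable

Step 1: r(k) = 6*(2*k + 1)/(k + 1).
Gosper form: A/B · C(k+1)/C(k) with A=12*k + 6, B=k + 1, C=1.
Key eq: (12*k + 6)·f(k+1) = (k)·f(k) + (1).
From deg A=1, deg B=1, deg C=0: d=-1.
Bound -1 < 0, so the key equation has no polynomial solution.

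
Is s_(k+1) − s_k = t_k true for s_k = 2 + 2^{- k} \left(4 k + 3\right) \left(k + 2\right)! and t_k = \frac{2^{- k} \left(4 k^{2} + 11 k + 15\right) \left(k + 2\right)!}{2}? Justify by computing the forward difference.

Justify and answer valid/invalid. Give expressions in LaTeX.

Valid: the claim telescopes to t_k.

s_(k+1) = 2**(-k - 1)*(4*k + 7)*factorial(k + 3) + 2
s_(k+1) − s_k = (4*k**2 + 11*k + 15)*factorial(k + 2)/(2*2**k)
(s_(k+1) − s_k) − t_k = 0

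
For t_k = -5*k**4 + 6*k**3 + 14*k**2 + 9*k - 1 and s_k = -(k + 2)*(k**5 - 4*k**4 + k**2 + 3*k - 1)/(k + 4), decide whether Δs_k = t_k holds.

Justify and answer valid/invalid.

s_(k+1) = k*(-k**5 - 4*k**4 + 3*k**3 + 31*k**2 + 45*k + 18)/(k + 5)
s_(k+1) − s_k = (-5*k**6 - 31*k**5 + 4*k**4 + 179*k**3 + 228*k**2 + 95*k - 10)/(k**2 + 9*k + 20)
(s_(k+1) − s_k) − t_k = 2*(4*k**5 + 18*k**4 - 38*k**3 - 66*k**2 - 38*k + 5)/(k**2 + 9*k + 20)

Invalid: residual 2*(4*k**5 + 18*k**4 - 38*k**3 - 66*k**2 - 38*k + 5)/(k**2 + 9*k + 20) ≠ 0.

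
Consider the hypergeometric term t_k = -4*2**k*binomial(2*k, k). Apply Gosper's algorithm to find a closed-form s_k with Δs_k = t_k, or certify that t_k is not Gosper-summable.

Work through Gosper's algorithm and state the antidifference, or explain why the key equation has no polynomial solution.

none — t_k is not Gosper-summable

r(k) = 4*(2*k + 1)/(k + 1) after simplifying.
Normal form (A,B,C) = (8*k + 4, k + 1, 1).
Key eq: (8*k + 4)·f(k+1) = (k)·f(k) + (1).
deg f ≤ -1 (via 1,1,0).
deg f ≤ -1 is impossible — no certificate.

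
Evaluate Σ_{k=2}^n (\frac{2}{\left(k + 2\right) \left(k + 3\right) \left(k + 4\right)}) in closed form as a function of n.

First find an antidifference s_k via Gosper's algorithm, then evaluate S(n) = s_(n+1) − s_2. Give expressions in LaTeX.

S(n) = \frac{n^{2} + 7 n - 8}{20 \left(n^{2} + 7 n + 12\right)}

t_(k+1)/t_k = (k + 2)/(k + 5).
Gosper form: A/B · C(k+1)/C(k) with A=k + 2, B=k + 5, C=1.
Need (k + 2)·f(k+1) − (k + 4)·f(k) = 1.
Degrees (1,1,0) ⇒ d ≤ 2.
Match coefficients ⇒ f(k) = k*(k + 5)/12.
So s_k = (B(k−1)f/C)·t_k = (k*(k + 4)*(k + 5)/12)·t_k = k*(k + 5)/(6*(k + 2)*(k + 3)).
Check: Δs_k = 2/(k**3 + 9*k**2 + 26*k + 24). ✓
Σ_(k=2)^n t_k = s_(n+1) − s_(2) = ((n**2 + 7*n + 6)/(6*(n**2 + 7*n + 12))) − (7/60), i.e. (n**2 + 7*n - 8)/(20*(n**2 + 7*n + 12)).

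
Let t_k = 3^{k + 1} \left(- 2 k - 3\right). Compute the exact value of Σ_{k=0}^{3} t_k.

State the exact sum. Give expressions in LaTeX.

The ratio is 3*(2*k + 5)/(2*k + 3).
Gosper form: A/B · C(k+1)/C(k) with A=3, B=1, C=k + 3/2.
Need (3)·f(k+1) − (1)·f(k) = k + 3/2.
deg f ≤ 1 (via 0,0,1).
Match coefficients ⇒ f(k) = k/2.
R(k) = B(k−1)·f(k)/C(k) = k/(2*k + 3); s_k = R·t_k = -3**(k + 1)*k.
Δs = 3**(k + 1)*(-2*k - 3), as required.
Σ_(k=0)^(3) t_k = s_(4) − s_(0) = -972 − (0) = -972.

Σ = -972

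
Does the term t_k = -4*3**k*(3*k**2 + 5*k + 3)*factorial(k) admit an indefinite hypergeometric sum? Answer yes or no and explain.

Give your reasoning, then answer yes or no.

Compute t_(k+1)/t_k: get 3*(3*k**3 + 14*k**2 + 22*k + 11)/(3*k**2 + 5*k + 3).
Take A(k)=3*k + 3, B(k)=1, C(k)=k**2 + 5*k/3 + 1.
Key eq: (3*k + 3)·f(k+1) = (1)·f(k) + (k**2 + 5*k/3 + 1).
Bound: deg f ≤ 1.
Solving with deg f ≤ 1: f(k) = k/3.
Certificate R = B(k−1)f/C = k/(3*k**2 + 5*k + 3) gives s_k = -4*3**k*k*factorial(k).
Check: Δs_k = -4*3**k*(3*k**2 + 5*k + 3)*factorial(k). ✓

Yes. s_k = -4*3**k*k*factorial(k).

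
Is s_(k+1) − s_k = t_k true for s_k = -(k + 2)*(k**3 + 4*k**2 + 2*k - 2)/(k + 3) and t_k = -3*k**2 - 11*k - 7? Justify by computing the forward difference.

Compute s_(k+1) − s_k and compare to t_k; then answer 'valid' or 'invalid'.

s_(k+1) = -(k + 3)*(2*k + (k + 1)**3 + 4*(k + 1)**2)/(k + 4)
s_(k+1) − s_k = (-3*k**4 - 30*k**3 - 104*k**2 - 143*k - 61)/(k**2 + 7*k + 12)
(s_(k+1) − s_k) − t_k = (2*k**3 + 16*k**2 + 38*k + 23)/(k**2 + 7*k + 12)

Invalid: residual (2*k**3 + 16*k**2 + 38*k + 23)/(k**2 + 7*k + 12) ≠ 0.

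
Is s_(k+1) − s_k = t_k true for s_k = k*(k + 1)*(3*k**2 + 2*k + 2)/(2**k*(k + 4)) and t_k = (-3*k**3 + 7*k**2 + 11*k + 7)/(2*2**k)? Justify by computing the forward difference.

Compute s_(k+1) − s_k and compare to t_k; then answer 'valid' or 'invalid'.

s_(k+1) = (k + 1)*(k + 2)*(2*k + 3*(k + 1)**2 + 4)/(2*2**k*(k + 5))
s_(k+1) − s_k = (-3*k**5 - 11*k**4 + 47*k**3 + 141*k**2 + 142*k + 56)/(2*2**k*(k**2 + 9*k + 20))
(s_(k+1) − s_k) − t_k = 3*(3*k**4 + 11*k**3 - 35*k**2 - 47*k - 28)/(2*2**k*(k**2 + 9*k + 20))

Invalid: residual 3*(3*k**4 + 11*k**3 - 35*k**2 - 47*k - 28)/(2*2**k*(k**2 + 9*k + 20)) ≠ 0.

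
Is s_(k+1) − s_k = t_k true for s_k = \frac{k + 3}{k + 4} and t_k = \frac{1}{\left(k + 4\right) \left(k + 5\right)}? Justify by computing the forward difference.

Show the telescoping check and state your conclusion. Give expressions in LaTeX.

Valid — Δs_k = t_k.

s_(k+1) = (k + 4)/(k + 5)
s_(k+1) − s_k = 1/(k**2 + 9*k + 20)
(s_(k+1) − s_k) − t_k = 0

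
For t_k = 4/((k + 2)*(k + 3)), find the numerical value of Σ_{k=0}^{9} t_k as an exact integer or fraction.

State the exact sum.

r(k) = (k + 2)/(k + 4) after simplifying.
Take A(k)=k + 2, B(k)=k + 4, C(k)=1.
Set up (k + 2)·f(k+1) − (k + 3)·f(k) − (1) = 0.
Degrees (1,1,0) ⇒ d ≤ 1.
A polynomial solution: f(k) = k/2.
Certificate R = B(k−1)f/C = k*(k + 3)/2 gives s_k = 2*k/(k + 2).
Verify: 4/(k**2 + 5*k + 6) matches t_k.
Σ_(k=0)^(9) t_k = s_(10) − s_(0) = 5/3 − (0) = 5/3.

Σ = 5/3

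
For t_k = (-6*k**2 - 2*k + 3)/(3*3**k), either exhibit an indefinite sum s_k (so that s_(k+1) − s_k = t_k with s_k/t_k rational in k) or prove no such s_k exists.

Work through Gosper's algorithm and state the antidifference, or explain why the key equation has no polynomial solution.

s_k = (3*k**2 + 4*k + 2)/3**k

Ratio r(k) = (6*k**2 + 14*k + 5)/(3*(6*k**2 + 2*k - 3)).
Gosper form: A/B · C(k+1)/C(k) with A=1/3, B=1, C=k**2 + k/3 - 1/2.
Set up (1/3)·f(k+1) − (1)·f(k) − (k**2 + k/3 - 1/2) = 0.
Bound: deg f ≤ 2.
Coefficient equations give f(k) = -(3*k**2 + 4*k + 2)/2.
Then R = B(k−1)f/C = -3*(3*k**2 + 4*k + 2)/(6*k**2 + 2*k - 3), so s_k = R(k)·t_k = (3*k**2 + 4*k + 2)/3**k.
s_(k+1) − s_k = (-6*k**2 - 2*k + 3)/(3*3**k) = t_k.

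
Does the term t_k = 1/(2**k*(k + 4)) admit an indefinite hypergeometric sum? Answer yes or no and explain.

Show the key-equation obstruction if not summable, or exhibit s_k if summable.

The ratio is (k + 4)/(2*(k + 5)).
Factor: A=k/2 + 2; B=k + 5; C=1.
f must satisfy (k/2 + 2)·f(k+1) − (k + 4)·f(k) = 1.
Bound: deg f ≤ -1.
d = -1 < 0 ⇒ no nonzero polynomial f; not summable.

No; the degree bound rules out any f.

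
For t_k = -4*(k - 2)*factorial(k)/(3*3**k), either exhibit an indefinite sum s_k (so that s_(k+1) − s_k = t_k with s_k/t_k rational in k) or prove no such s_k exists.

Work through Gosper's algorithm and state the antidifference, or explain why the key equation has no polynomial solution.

s_k = -4*factorial(k)/3**k

Step 1: r(k) = (k**2 - 1)/(3*(k - 2)).
Factor: A=k/3 + 1/3; B=1; C=k - 2.
Solve (k/3 + 1/3)·f(k+1) − (1)·f(k) = k - 2.
Degrees (1,0,1) ⇒ d ≤ 0.
Solve for f: f(k) = 3 (degree 0 ≤ 0).
Get s_k = R·t_k = -4*factorial(k)/3**k with R(k) = B(k−1)f(k)/C(k) = 3/(k - 2).
s_(k+1) − s_k = -4*(k - 2)*factorial(k)/(3*3**k) = t_k.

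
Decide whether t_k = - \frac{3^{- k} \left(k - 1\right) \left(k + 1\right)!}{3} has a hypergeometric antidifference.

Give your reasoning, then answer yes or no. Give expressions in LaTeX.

Yes. s_k = - 3^{- k} \left(k + 1\right)!.

The ratio is k*(k + 2)/(3*(k - 1)).
Gosper form: A/B · C(k+1)/C(k) with A=k/3 + 2/3, B=1, C=k - 1.
Solve (k/3 + 2/3)·f(k+1) − (1)·f(k) = k - 1.
deg f ≤ 0 (via 1,0,1).
Solving with deg f ≤ 0: f(k) = 3.
Get s_k = R·t_k = -factorial(k + 1)/3**k with R(k) = B(k−1)f(k)/C(k) = 3/(k - 1).
Check: Δs_k = -(k - 1)*factorial(k + 1)/(3*3**k). ✓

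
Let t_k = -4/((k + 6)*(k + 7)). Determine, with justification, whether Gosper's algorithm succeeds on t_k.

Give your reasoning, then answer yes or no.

Step 1: r(k) = (k + 6)/(k + 8).
Take A(k)=k + 6, B(k)=k + 8, C(k)=1.
Need (k + 6)·f(k+1) − (k + 7)·f(k) = 1.
deg f ≤ 1 (via 1,1,0).
Match coefficients ⇒ f(k) = k/6.
Certificate R = B(k−1)f/C = k*(k + 7)/6 gives s_k = -2*k/(3*k + 18).
s_(k+1) − s_k = -4/(k**2 + 13*k + 42) = t_k.

Yes. s_k = -2*k/(3*k + 18).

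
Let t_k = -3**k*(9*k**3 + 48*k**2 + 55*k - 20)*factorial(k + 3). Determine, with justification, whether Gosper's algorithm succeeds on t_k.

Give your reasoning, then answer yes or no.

Compute t_(k+1)/t_k: get 3*(9*k**4 + 111*k**3 + 478*k**2 + 804*k + 368)/(9*k**3 + 48*k**2 + 55*k - 20).
A = 3*k + 12, B = 1, C = k**3 + 16*k**2/3 + 55*k/9 - 20/9.
Key eq: (3*k + 12)·f(k+1) = (1)·f(k) + (k**3 + 16*k**2/3 + 55*k/9 - 20/9).
deg f ≤ 2 (via 1,0,3).
Solving with deg f ≤ 2: f(k) = (k + 1)*(3*k - 4)/9.
Get s_k = R·t_k = -3**k*(k + 1)*(3*k - 4)*factorial(k + 3) with R(k) = B(k−1)f(k)/C(k) = (k + 1)*(3*k - 4)/(9*k**3 + 48*k**2 + 55*k - 20).
Check: Δs_k = -3**k*(9*k**3 + 48*k**2 + 55*k - 20)*factorial(k + 3). ✓

Yes. s_k = -3**k*(k + 1)*(3*k - 4)*factorial(k + 3).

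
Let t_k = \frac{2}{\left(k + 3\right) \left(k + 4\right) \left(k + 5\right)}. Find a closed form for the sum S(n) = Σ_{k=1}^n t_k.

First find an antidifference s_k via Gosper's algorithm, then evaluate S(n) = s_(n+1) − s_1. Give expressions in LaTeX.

Step 1: r(k) = (k + 3)/(k + 6).
Gosper form: A/B · C(k+1)/C(k) with A=k + 3, B=k + 6, C=1.
Set up (k + 3)·f(k+1) − (k + 5)·f(k) − (1) = 0.
From deg A=1, deg B=1, deg C=0: d=2.
A polynomial solution: f(k) = k*(k + 7)/24.
R(k) = B(k−1)·f(k)/C(k) = k*(k + 5)*(k + 7)/24; s_k = R·t_k = k*(k + 7)/(12*(k + 3)*(k + 4)).
Δs = 2/(k**3 + 12*k**2 + 47*k + 60), as required.
Σ_(k=1)^n t_k = s_(n+1) − s_(1) = ((n**2 + 9*n + 8)/(12*(n**2 + 9*n + 20))) − (1/30), i.e. n*(n + 9)/(20*(n**2 + 9*n + 20)).

S(n) = \frac{n \left(n + 9\right)}{20 \left(n^{2} + 9 n + 20\right)}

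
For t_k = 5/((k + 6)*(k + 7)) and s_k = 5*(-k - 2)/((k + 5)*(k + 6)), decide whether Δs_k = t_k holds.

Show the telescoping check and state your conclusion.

s_(k+1) = 5*(-k - 3)/((k + 6)*(k + 7))
s_(k+1) − s_k = 5*(k - 1)/(k**3 + 18*k**2 + 107*k + 210)
(s_(k+1) − s_k) − t_k = -30/(k**3 + 18*k**2 + 107*k + 210)

Invalid: residual -30/(k**3 + 18*k**2 + 107*k + 210) ≠ 0.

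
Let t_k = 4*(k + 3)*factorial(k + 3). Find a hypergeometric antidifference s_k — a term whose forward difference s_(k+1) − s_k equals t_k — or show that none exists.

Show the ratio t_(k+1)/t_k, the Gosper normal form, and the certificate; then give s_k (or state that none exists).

s_k = 4*factorial(k + 3)

Ratio r(k) = (k + 4)**2/(k + 3).
So A=k + 4 and B=1, with C=k + 3.
Set up (k + 4)·f(k+1) − (1)·f(k) − (k + 3) = 0.
Degrees (1,0,1) ⇒ d ≤ 0.
A polynomial solution: f(k) = 1.
Get s_k = R·t_k = 4*factorial(k + 3) with R(k) = B(k−1)f(k)/C(k) = 1/(k + 3).
s_(k+1) − s_k = 4*(k + 3)*factorial(k + 3) = t_k.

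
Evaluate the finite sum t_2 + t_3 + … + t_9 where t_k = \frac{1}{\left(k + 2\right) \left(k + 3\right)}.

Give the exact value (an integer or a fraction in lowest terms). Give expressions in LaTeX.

Compute t_(k+1)/t_k: get (k + 2)/(k + 4).
Take A(k)=k + 2, B(k)=k + 4, C(k)=1.
Need (k + 2)·f(k+1) − (k + 3)·f(k) = 1.
Bound: deg f ≤ 1.
A polynomial solution: f(k) = k/2.
Then R = B(k−1)f/C = k*(k + 3)/2, so s_k = R(k)·t_k = k/(2*(k + 2)).
Check: Δs_k = 1/(k**2 + 5*k + 6). ✓
Sum = s_(10) − s_(2); s_(10) = 5/12, s_(2) = 1/4 ⇒ 1/6.

Σ = 1/6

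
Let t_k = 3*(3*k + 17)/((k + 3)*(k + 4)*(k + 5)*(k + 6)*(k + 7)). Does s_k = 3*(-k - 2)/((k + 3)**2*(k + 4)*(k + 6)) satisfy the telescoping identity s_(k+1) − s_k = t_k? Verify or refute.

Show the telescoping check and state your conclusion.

s_(k+1) = 3*(-k - 3)/((k + 4)**2*(k + 5)*(k + 7))
s_(k+1) − s_k = 3*(3*k**3 + 34*k**2 + 117*k + 118)/(k**7 + 32*k**6 + 432*k**5 + 3190*k**4 + 13919*k**3 + 35898*k**2 + 50688*k + 30240)
(s_(k+1) − s_k) − t_k = 6*(-2*k**2 - 19*k - 43)/(k**7 + 32*k**6 + 432*k**5 + 3190*k**4 + 13919*k**3 + 35898*k**2 + 50688*k + 30240)

Invalid: residual 6*(-2*k**2 - 19*k - 43)/(k**7 + 32*k**6 + 432*k**5 + 3190*k**4 + 13919*k**3 + 35898*k**2 + 50688*k + 30240) ≠ 0.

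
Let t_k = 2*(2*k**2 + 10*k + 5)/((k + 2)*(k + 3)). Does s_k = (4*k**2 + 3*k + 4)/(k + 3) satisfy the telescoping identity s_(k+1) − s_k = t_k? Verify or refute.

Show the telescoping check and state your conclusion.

Invalid: residual (-17*k - 6)/(k**3 + 9*k**2 + 26*k + 24) ≠ 0.

s_(k+1) = (4*k**2 + 11*k + 11)/(k + 4)
s_(k+1) − s_k = (4*k**2 + 28*k + 17)/(k**2 + 7*k + 12)
(s_(k+1) − s_k) − t_k = (-17*k - 6)/(k**3 + 9*k**2 + 26*k + 24)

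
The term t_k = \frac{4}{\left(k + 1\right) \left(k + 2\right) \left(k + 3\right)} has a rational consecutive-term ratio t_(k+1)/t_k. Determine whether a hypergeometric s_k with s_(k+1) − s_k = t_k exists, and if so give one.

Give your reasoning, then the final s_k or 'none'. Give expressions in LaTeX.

The ratio is (k + 1)/(k + 4).
Gosper form: A/B · C(k+1)/C(k) with A=k + 1, B=k + 4, C=1.
Key eq: (k + 1)·f(k+1) = (k + 3)·f(k) + (1).
Degrees (1,1,0) ⇒ d ≤ 2.
Solving with deg f ≤ 2: f(k) = k*(k + 3)/4.
Certificate R = B(k−1)f/C = k*(k + 3)**2/4 gives s_k = k*(k + 3)/((k + 1)*(k + 2)).
Verify: 4/(k**3 + 6*k**2 + 11*k + 6) matches t_k.

s_k = \frac{k \left(k + 3\right)}{\left(k + 1\right) \left(k + 2\right)}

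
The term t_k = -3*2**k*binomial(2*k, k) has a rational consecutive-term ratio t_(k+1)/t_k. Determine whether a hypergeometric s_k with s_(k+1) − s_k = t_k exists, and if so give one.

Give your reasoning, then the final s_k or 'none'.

not Gosper-summable; s_k does not exist

The ratio is 4*(2*k + 1)/(k + 1).
Factor: A=8*k + 4; B=k + 1; C=1.
Solve (8*k + 4)·f(k+1) − (k)·f(k) = 1.
d = -1 from the (1,1,0) case.
deg f ≤ -1 is impossible — no certificate.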